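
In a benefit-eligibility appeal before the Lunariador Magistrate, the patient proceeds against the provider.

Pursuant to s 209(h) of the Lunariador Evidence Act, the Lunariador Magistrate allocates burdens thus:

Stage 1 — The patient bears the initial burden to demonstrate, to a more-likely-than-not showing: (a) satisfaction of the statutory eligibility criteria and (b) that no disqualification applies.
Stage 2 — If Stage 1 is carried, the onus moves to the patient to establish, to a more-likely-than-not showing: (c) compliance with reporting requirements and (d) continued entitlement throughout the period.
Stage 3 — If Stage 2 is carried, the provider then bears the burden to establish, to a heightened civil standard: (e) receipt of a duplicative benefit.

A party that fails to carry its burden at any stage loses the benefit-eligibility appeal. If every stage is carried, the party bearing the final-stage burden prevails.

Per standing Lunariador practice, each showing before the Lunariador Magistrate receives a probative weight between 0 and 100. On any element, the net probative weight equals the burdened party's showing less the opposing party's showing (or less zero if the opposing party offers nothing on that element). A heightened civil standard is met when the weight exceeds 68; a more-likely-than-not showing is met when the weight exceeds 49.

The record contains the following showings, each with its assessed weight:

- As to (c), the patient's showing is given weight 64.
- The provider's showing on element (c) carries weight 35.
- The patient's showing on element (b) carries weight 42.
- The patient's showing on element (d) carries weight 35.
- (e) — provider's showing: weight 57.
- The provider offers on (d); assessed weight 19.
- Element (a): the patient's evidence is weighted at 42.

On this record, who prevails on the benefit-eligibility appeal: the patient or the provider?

Stage 1 — burden on patient; standard: a more-likely-than-not showing (weight exceeds 49).
    (a): 42 ≤ 49 [not met]
    (b): 42 ≤ 49 [not met]
  The patient does not carry Stage 1.
So the provider prevails.

provider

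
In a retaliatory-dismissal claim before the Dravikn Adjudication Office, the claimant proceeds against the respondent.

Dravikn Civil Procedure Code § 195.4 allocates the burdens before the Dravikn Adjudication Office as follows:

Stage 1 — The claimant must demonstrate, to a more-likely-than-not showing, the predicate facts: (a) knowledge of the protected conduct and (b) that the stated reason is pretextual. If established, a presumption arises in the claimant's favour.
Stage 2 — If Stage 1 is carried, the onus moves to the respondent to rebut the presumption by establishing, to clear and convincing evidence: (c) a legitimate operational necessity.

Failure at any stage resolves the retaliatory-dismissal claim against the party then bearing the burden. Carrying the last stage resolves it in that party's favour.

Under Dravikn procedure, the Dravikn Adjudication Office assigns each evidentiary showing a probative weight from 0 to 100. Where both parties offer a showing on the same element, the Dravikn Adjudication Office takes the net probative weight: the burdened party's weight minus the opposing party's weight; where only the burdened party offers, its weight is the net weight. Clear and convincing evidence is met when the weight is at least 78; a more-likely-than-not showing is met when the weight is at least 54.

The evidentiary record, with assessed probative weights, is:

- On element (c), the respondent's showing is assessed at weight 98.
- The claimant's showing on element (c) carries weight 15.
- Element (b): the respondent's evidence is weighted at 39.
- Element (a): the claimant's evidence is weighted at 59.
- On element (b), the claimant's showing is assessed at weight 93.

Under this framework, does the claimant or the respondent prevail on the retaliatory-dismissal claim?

Stage 1 — burden on claimant; standard: a more-likely-than-not showing (weight is at least 54).
    (a): 59 ≥ 54 [met]
    (b): 93 − 39 = 54 ≥ 54 [met]
  The claimant carries Stage 1; the respondent now bears the burden.
Stage 2 — burden on respondent; standard: clear and convincing evidence (weight is at least 78).
    (c): 98 − 15 = 83 ≥ 78 [met]
  The respondent carries the last stage.
With every stage satisfied, the respondent prevails.

respondent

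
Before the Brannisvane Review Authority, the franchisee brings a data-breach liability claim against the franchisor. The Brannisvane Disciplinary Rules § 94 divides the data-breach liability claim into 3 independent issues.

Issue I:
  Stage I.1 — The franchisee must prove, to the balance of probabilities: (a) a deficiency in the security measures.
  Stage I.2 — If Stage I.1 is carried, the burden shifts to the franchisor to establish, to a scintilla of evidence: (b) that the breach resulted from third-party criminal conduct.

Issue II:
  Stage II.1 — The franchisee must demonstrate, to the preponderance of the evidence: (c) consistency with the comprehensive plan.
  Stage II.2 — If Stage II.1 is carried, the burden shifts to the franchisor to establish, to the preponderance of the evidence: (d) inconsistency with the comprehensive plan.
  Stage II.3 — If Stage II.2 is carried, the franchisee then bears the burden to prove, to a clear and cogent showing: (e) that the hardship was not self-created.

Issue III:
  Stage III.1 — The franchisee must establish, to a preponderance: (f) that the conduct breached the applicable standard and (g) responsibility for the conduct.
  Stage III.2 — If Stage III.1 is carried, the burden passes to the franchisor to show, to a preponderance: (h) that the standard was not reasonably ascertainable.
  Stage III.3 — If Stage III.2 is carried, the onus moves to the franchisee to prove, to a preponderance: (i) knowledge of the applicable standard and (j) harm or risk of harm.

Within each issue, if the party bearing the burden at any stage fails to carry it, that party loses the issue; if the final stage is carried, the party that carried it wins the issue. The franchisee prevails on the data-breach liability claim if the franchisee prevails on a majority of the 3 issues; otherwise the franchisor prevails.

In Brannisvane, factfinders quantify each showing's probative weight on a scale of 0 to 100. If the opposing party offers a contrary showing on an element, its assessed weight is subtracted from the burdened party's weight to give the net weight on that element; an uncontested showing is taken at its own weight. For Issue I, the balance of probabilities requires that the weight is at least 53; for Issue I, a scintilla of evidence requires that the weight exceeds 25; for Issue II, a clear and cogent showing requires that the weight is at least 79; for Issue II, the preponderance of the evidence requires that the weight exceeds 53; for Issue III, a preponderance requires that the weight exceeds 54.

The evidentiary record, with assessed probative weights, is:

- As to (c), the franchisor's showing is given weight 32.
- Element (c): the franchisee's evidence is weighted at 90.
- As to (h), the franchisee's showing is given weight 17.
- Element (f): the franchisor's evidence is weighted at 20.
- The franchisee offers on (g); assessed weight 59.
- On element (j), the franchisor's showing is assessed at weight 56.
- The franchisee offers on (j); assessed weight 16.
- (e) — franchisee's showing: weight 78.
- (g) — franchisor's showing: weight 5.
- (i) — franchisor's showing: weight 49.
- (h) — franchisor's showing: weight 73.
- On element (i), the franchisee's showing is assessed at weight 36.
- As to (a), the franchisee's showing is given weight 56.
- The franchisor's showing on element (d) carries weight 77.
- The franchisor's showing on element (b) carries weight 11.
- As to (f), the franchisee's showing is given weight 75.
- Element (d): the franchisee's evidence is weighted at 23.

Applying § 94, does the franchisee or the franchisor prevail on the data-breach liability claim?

franchisor

— Issue I —
Stage I.1 — burden on franchisee; standard: the balance of probabilities (weight is at least 53).
    (a): 56 ≥ 53 [met]
  Stage I.1 is satisfied; the onus moves to the franchisor.
Stage I.2 — burden on franchisor; standard: a scintilla of evidence (weight exceeds 25).
    (b): 11 ≤ 25 [not met]
  Stage I.2 not carried; the franchisor fails its burden.
So the franchisee prevails on this issue.
— Issue II —
Stage II.1 — burden on franchisee; standard: the preponderance of the evidence (weight exceeds 53).
    (c): 90 − 32 = 58 > 53 [met]
  Stage II.1 is satisfied; the onus moves to the franchisor.
Stage II.2 — burden on franchisor; standard: the preponderance of the evidence (weight exceeds 53).
    (d): 77 − 23 = 54 > 53 [met]
  Stage II.2 is satisfied; the onus moves to the franchisee.
Stage II.3 — burden on franchisee; standard: a clear and cogent showing (weight is at least 79).
    (e): 78 < 79 [not met]
  The franchisee does not carry Stage II.3.
The analysis ends at Stage II.3; the franchisor prevails on this issue.
— Issue III —
Stage III.1 (franchisee, a preponderance, weight exceeds 54): (f) net 75−20=55 > 54 — meets; (g) net 59−5=54 ≤ 54 — fails.
  Not every element is met, so the franchisee fails to carry Stage III.1.
The analysis ends at Stage III.1; the franchisor prevails on this issue.
Per-issue: Issue I → franchisee; Issue II → franchisor; Issue III → franchisor. The franchisee must prevail on a majority of issues; overall, the franchisor prevails.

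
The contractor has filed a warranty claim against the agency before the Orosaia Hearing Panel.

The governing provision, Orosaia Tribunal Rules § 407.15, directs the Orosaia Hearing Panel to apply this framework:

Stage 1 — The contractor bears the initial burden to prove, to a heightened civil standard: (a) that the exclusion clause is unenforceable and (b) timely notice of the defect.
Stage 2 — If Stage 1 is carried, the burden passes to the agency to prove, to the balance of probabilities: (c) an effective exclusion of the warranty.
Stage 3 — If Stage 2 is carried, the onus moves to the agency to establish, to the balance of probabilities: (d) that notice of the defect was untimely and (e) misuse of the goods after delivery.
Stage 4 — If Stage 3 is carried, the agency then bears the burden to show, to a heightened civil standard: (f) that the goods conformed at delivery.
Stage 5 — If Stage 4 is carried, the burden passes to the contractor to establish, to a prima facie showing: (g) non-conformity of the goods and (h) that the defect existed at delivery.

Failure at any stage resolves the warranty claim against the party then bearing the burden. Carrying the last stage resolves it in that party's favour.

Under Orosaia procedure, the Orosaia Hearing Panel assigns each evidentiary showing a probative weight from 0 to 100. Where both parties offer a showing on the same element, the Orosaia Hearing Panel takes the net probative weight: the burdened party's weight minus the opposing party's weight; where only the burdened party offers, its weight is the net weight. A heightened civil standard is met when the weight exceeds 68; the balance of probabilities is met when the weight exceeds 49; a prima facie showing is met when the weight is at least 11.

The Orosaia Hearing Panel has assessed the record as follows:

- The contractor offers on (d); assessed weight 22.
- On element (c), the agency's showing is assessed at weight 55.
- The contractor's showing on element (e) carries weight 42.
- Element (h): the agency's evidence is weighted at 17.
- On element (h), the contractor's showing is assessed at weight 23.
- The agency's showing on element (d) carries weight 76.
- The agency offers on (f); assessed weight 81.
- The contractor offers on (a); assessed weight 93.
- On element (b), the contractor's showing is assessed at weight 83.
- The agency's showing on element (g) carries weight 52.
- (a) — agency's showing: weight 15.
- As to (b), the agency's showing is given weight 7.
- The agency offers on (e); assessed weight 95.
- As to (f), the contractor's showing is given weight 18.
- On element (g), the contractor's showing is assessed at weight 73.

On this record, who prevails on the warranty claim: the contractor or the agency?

At Stage 1 the contractor must meet a heightened civil standard (weight exceeds 68): on (a) the weight is 93 less the opposing 15 gives net 78, which does exceed 68, so (a) meets the standard; on (b) the weight is 83 less the opposing 7 gives net 76, which does exceed 68, so (b) meets the standard.
  Stage 1 is satisfied; the onus moves to the agency.
At Stage 2 the agency must meet the balance of probabilities (weight exceeds 49): on (c) the weight is 55, > 49, so (c) meets the standard.
  All elements met. The agency retains the burden for Stage 3.
At Stage 3 the agency must meet the balance of probabilities (weight exceeds 49): on (d) the weight is 76 less the opposing 22 gives net 54, which does exceed 49, so (d) meets the standard; on (e) the weight is 95 less the opposing 42 gives net 53, which does exceed 49, so (e) meets the standard.
  Stage 3 is satisfied; the agency continues to bear the burden.
At Stage 4 the agency must meet a heightened civil standard (weight exceeds 68): on (f) the weight is 81 less the opposing 18 gives net 63, ≤ 68, so (f) does not meet the standard.
  The agency does not carry Stage 4.
The contractor prevails.

contractor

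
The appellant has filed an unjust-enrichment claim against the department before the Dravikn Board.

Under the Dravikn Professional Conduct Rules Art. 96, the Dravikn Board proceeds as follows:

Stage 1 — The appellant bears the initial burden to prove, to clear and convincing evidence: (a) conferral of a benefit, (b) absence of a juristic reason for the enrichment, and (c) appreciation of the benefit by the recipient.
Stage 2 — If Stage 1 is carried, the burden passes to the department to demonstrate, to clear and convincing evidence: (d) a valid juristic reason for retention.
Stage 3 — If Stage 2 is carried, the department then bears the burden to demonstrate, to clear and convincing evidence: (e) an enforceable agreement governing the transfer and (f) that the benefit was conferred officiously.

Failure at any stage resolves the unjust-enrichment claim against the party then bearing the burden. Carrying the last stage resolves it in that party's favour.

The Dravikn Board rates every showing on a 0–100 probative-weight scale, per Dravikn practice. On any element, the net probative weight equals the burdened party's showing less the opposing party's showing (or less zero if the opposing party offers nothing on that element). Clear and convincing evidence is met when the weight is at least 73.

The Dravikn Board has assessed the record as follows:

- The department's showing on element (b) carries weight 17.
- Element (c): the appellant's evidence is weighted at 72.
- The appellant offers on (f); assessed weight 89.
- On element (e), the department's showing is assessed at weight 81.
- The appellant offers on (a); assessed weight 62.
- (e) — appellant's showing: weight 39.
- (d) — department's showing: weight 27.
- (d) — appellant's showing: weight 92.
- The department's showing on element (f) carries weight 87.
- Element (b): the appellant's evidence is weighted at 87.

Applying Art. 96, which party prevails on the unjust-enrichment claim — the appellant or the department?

At Stage 1 the appellant must meet clear and convincing evidence (weight is at least 73): on (a) the weight is 62, < 73, so (a) does not meet the standard; on (b) the weight is 87 less the opposing 17 gives net 70, < 73, so (b) does not meet the standard; on (c) the weight is 72, < 73, so (c) does not meet the standard.
  Not every element is met, so the appellant fails to carry Stage 1.
The analysis ends at Stage 1; the department prevails.

department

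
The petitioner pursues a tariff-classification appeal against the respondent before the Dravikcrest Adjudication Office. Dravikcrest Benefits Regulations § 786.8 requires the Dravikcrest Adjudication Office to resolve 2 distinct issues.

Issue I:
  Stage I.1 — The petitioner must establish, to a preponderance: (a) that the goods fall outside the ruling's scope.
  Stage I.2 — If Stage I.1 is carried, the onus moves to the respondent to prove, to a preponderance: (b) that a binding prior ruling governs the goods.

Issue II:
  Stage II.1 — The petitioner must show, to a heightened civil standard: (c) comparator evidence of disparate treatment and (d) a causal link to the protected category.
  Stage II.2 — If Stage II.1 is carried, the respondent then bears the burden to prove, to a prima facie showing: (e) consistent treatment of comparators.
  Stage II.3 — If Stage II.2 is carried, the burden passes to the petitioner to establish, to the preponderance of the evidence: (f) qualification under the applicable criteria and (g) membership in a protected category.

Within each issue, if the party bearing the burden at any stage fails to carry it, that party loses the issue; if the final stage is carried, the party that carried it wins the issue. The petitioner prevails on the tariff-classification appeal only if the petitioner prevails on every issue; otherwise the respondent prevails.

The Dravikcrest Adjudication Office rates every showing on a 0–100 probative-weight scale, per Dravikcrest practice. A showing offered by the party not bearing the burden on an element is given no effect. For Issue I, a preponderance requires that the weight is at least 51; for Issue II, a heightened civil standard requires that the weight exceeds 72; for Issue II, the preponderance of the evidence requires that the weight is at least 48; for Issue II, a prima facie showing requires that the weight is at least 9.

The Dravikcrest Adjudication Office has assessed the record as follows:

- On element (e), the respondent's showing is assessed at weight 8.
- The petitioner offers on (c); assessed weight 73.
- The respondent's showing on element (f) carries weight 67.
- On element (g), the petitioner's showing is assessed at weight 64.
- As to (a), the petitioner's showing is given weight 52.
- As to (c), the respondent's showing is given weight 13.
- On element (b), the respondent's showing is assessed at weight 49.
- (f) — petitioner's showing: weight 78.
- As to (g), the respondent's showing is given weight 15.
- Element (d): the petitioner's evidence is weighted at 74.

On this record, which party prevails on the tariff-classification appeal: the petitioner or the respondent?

— Issue I —
Stage I.1 — burden on petitioner; standard: a preponderance (weight is at least 51).
    (a): 52 ≥ 51 [met]
  The petitioner carries Stage I.1; the respondent now bears the burden.
Stage I.2 — burden on respondent; standard: a preponderance (weight is at least 51).
    (b): 49 < 51 [not met]
  Stage I.2 not carried; the respondent fails its burden.
The analysis ends at Stage I.2; the petitioner prevails on this issue.
— Issue II —
Stage II.1 — burden on petitioner; standard: a heightened civil standard (weight exceeds 72).
    (c): 73 (respondent's 13 disregarded) > 72 [met]
    (d): 74 > 72 [met]
  The petitioner carries Stage II.1; the respondent now bears the burden.
Stage II.2 — burden on respondent; standard: a prima facie showing (weight is at least 9).
    (e): 8 < 9 [not met]
  The respondent does not carry Stage II.2.
The petitioner prevails on this issue.
Per-issue: Issue I → petitioner; Issue II → petitioner. The petitioner must prevail on every issue; overall, the petitioner prevails.

petitioner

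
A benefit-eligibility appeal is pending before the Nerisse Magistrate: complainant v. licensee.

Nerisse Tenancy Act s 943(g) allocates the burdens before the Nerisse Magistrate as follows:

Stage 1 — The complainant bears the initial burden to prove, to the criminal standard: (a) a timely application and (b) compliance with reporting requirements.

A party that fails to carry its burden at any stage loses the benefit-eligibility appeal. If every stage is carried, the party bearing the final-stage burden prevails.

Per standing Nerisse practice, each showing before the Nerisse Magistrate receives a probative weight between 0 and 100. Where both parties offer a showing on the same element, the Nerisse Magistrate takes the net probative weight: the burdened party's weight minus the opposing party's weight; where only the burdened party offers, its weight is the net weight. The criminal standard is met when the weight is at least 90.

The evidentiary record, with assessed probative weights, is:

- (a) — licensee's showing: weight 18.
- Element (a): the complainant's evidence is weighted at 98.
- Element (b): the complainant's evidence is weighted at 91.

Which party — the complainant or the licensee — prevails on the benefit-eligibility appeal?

licensee

At Stage 1 the complainant must meet the criminal standard (weight is at least 90): on (a) the weight is 98 less the opposing 18 gives net 80, which does not reach 90, so (a) does not meet the standard; on (b) the weight is 91, which does reach 90, so (b) meets the standard.
  Not every element is met, so the complainant fails to carry Stage 1.
The licensee prevails.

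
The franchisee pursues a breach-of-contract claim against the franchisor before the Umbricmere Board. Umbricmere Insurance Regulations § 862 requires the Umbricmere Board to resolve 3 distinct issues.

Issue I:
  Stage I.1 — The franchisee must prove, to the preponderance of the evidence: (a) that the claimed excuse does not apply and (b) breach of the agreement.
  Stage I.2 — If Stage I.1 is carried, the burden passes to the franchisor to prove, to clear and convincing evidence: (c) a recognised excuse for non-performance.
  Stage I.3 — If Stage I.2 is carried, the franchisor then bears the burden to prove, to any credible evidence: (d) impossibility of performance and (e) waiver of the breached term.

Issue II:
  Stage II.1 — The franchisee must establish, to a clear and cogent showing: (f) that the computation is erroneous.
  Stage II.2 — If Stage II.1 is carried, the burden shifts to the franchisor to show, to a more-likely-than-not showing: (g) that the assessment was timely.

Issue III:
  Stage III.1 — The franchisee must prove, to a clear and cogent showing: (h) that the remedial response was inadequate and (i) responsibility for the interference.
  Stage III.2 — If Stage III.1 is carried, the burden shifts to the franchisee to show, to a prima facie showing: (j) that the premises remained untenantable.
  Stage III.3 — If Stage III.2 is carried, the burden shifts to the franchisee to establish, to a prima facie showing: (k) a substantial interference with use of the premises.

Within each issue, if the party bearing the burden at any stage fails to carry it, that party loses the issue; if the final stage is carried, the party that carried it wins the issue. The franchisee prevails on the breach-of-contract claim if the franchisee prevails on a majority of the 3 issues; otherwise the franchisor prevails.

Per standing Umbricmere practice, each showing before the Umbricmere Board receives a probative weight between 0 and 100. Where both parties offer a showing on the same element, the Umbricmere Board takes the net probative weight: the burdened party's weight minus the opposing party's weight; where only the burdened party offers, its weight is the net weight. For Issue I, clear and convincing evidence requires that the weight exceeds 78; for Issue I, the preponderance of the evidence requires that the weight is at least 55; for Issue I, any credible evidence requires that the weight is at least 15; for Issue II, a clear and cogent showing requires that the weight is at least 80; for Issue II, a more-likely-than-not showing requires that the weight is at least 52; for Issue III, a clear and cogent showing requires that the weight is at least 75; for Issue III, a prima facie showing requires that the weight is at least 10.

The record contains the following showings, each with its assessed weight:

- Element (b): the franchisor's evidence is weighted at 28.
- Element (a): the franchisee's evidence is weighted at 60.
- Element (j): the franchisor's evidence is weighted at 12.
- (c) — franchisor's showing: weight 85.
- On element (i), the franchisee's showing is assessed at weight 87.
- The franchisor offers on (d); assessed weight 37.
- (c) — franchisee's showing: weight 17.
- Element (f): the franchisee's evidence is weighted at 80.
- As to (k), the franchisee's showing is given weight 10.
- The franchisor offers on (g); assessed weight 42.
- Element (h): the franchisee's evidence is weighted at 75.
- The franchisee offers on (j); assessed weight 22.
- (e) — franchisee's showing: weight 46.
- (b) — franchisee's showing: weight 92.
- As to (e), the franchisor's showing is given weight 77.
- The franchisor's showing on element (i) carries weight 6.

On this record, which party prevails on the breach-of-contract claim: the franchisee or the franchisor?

— Issue I —
At Stage I.1 the franchisee must meet the preponderance of the evidence (weight is at least 55): on (a) the weight is 60, which does reach 55, so (a) meets the standard; on (b) the weight is 92 less the opposing 28 gives net 64, ≥ 55, so (b) meets the standard.
  Stage I.1 carried; the burden shifts to the franchisor.
At Stage I.2 the franchisor must meet clear and convincing evidence (weight exceeds 78): on (c) the weight is 85 less the opposing 17 gives net 68, which does not exceed 78, so (c) does not meet the standard.
  Stage I.2 not carried; the franchisor fails its burden.
The franchisee prevails on this issue.
— Issue II —
Stage II.1 (franchisee, a clear and cogent showing, weight is at least 80): (f) 80 ≥ 80 — meets.
  Stage II.1 is satisfied; the onus moves to the franchisor.
Stage II.2 (franchisor, a more-likely-than-not showing, weight is at least 52): (g) 42 < 52 — fails.
  Stage II.2 not carried; the franchisor fails its burden.
So the franchisee prevails on this issue.
— Issue III —
At Stage III.1 the franchisee must meet a clear and cogent showing (weight is at least 75): on (h) the weight is 75, which does reach 75, so (h) meets the standard; on (i) the weight is 87 less the opposing 6 gives net 81, which does reach 75, so (i) meets the standard.
  Stage III.1 is satisfied; the franchisee continues to bear the burden.
At Stage III.2 the franchisee must meet a prima facie showing (weight is at least 10): on (j) the weight is 22 less the opposing 12 gives net 10, which does reach 10, so (j) meets the standard.
  Stage III.2 is satisfied; the franchisee continues to bear the burden.
At Stage III.3 the franchisee must meet a prima facie showing (weight is at least 10): on (k) the weight is 10, ≥ 10, so (k) meets the standard.
  Stage III.3 carried; the final stage is satisfied.
Every stage carried; the franchisee prevails on this issue.
Per-issue: Issue I → franchisee; Issue II → franchisee; Issue III → franchisee. The franchisee must prevail on a majority of issues; overall, the franchisee prevails.

franchisee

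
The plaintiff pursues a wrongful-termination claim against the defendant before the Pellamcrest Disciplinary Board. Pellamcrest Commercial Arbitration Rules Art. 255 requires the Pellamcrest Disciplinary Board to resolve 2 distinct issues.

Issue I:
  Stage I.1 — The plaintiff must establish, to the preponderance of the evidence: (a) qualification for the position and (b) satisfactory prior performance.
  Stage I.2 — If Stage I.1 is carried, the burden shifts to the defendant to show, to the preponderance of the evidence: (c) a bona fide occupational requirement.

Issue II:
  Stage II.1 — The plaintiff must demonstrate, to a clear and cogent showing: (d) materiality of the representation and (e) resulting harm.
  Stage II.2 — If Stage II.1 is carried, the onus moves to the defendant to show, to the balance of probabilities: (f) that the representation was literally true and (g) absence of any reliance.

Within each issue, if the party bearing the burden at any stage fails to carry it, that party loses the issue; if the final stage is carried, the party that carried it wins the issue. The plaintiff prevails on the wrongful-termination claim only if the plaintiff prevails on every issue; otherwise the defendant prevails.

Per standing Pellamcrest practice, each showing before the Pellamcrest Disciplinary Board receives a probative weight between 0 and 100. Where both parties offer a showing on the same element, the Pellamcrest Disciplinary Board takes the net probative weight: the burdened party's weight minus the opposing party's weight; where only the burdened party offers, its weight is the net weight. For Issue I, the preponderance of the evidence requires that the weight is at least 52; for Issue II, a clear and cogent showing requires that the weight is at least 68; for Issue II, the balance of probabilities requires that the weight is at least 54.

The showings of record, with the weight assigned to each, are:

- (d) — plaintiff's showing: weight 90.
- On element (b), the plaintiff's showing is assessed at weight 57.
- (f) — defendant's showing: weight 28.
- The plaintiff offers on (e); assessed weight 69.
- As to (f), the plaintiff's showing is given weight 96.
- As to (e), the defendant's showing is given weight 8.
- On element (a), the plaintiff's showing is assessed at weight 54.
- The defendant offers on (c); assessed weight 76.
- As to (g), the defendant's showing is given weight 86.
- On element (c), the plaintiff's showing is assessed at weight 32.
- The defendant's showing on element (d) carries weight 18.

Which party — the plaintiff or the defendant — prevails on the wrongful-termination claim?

defendant

— Issue I —
Stage I.1 — burden on plaintiff; standard: the preponderance of the evidence (weight is at least 52).
    (a): 54 ≥ 52 [met]
    (b): 57 ≥ 52 [met]
  All elements met. The burden passes to the defendant.
Stage I.2 — burden on defendant; standard: the preponderance of the evidence (weight is at least 52).
    (c): 76 − 32 = 44 < 52 [not met]
  Not every element is met, so the defendant fails to carry Stage I.2.
So the plaintiff prevails on this issue.
— Issue II —
At Stage II.1 the plaintiff must meet a clear and cogent showing (weight is at least 68): on (d) the weight is 90 less the opposing 18 gives net 72, ≥ 68, so (d) meets the standard; on (e) the weight is 69 less the opposing 8 gives net 61, which does not reach 68, so (e) does not meet the standard.
  Not every element is met, so the plaintiff fails to carry Stage II.1.
So the defendant prevails on this issue.
Per-issue: Issue I → plaintiff; Issue II → defendant. The plaintiff must prevail on every issue; overall, the defendant prevails.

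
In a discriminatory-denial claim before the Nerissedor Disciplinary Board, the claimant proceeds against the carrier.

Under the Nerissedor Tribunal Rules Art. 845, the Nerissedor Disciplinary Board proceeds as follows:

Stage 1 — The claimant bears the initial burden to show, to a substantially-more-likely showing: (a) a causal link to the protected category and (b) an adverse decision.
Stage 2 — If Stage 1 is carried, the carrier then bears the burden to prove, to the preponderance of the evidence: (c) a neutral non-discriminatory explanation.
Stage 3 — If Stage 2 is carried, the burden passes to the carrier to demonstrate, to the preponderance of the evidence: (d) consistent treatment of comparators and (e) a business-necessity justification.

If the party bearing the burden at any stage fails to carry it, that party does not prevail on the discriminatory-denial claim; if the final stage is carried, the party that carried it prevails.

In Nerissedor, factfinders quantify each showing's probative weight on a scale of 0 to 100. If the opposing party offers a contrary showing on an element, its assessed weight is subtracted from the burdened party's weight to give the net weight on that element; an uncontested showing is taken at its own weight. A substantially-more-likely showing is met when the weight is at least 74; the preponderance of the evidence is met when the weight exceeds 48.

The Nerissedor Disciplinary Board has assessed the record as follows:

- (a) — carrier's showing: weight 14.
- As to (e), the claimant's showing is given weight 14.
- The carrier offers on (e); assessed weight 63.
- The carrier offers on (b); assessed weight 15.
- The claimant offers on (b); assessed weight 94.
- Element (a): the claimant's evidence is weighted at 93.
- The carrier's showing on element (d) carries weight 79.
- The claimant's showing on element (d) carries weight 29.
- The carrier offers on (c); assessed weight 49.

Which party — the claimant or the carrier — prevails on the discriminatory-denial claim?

carrier

Stage 1 — burden on claimant; standard: a substantially-more-likely showing (weight is at least 74).
    (a): 93 − 14 = 79 ≥ 74 [met]
    (b): 94 − 15 = 79 ≥ 74 [met]
  Stage 1 is satisfied; the onus moves to the carrier.
Stage 2 — burden on carrier; standard: the preponderance of the evidence (weight exceeds 48).
    (c): 49 > 48 [met]
  Stage 2 is satisfied; the carrier continues to bear the burden.
Stage 3 — burden on carrier; standard: the preponderance of the evidence (weight exceeds 48).
    (d): 79 − 29 = 50 > 48 [met]
    (e): 63 − 14 = 49 > 48 [met]
  The carrier carries the last stage.
With every stage satisfied, the carrier prevails.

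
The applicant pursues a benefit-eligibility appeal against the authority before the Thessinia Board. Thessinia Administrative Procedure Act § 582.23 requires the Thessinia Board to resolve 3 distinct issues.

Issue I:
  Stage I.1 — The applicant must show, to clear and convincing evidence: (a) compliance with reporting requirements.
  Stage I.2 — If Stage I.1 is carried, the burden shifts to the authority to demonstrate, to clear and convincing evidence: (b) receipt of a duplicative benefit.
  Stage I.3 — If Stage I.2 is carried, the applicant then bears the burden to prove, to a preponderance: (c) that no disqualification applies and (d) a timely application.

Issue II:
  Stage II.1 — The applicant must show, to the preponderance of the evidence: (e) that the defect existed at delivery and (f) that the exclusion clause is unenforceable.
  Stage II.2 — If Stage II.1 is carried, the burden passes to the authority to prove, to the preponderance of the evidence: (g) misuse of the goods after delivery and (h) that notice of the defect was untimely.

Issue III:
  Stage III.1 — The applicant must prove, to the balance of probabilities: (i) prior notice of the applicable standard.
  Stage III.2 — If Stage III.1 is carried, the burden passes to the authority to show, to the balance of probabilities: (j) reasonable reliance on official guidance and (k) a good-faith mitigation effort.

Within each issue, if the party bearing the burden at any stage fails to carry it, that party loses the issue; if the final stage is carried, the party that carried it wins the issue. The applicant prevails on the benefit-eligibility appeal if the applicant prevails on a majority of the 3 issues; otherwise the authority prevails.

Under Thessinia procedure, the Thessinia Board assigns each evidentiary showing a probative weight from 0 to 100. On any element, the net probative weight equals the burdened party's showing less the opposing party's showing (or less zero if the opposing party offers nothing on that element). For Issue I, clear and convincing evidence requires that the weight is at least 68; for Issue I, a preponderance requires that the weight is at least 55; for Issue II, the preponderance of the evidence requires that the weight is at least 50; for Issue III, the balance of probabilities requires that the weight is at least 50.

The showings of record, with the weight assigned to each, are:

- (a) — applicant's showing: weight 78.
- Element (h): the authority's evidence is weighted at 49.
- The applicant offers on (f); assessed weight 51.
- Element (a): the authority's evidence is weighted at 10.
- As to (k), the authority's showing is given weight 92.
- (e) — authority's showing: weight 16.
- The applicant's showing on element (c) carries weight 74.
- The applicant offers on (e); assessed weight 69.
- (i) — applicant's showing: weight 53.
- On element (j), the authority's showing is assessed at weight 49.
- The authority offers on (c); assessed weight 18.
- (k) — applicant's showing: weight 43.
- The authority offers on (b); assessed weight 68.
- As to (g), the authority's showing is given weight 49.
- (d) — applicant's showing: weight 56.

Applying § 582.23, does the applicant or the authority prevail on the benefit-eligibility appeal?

— Issue I —
Stage I.1 (applicant, clear and convincing evidence, weight is at least 68): (a) net 78−10=68 ≥ 68 — meets.
  All elements met. The burden passes to the authority.
Stage I.2 (authority, clear and convincing evidence, weight is at least 68): (b) 68 ≥ 68 — meets.
  Stage I.2 carried; the burden shifts to the applicant.
Stage I.3 (applicant, a preponderance, weight is at least 55): (c) net 74−18=56 ≥ 55 — meets; (d) 56 ≥ 55 — meets.
  Stage I.3 carried; the final stage is satisfied.
Every stage carried; the applicant prevails on this issue.
— Issue II —
Stage II.1 (applicant, the preponderance of the evidence, weight is at least 50): (e) net 69−16=53 ≥ 50 — meets; (f) 51 ≥ 50 — meets.
  All elements met. The burden passes to the authority.
Stage II.2 (authority, the preponderance of the evidence, weight is at least 50): (g) 49 < 50 — fails; (h) 49 < 50 — fails.
  Not every element is met, so the authority fails to carry Stage II.2.
So the applicant prevails on this issue.
— Issue III —
At Stage III.1 the applicant must meet the balance of probabilities (weight is at least 50): on (i) the weight is 53, which does reach 50, so (i) meets the standard.
  The applicant carries Stage III.1; the authority now bears the burden.
At Stage III.2 the authority must meet the balance of probabilities (weight is at least 50): on (j) the weight is 49, which does not reach 50, so (j) does not meet the standard; on (k) the weight is 92 less the opposing 43 gives net 49, < 50, so (k) does not meet the standard.
  Stage III.2 not carried; the authority fails its burden.
The applicant prevails on this issue.
Per-issue: Issue I → applicant; Issue II → applicant; Issue III → applicant. The applicant must prevail on a majority of issues; overall, the applicant prevails.

applicant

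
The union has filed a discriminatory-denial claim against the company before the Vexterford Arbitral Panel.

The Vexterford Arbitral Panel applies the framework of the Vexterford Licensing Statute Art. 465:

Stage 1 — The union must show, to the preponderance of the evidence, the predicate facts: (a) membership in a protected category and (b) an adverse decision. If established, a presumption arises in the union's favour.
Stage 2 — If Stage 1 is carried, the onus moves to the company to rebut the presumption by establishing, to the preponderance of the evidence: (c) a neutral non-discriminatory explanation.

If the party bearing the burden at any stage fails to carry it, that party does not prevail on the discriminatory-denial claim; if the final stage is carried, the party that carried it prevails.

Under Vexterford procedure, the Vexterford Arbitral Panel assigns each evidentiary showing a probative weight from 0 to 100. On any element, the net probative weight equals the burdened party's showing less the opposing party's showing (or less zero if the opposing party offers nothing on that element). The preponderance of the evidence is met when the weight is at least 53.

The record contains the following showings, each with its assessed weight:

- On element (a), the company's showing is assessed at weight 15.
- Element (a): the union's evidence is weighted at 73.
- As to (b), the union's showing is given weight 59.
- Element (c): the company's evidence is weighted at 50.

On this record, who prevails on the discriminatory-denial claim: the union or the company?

union

Stage 1 (union, the preponderance of the evidence, weight is at least 53): (a) net 73−15=58 ≥ 53 — meets; (b) 59 ≥ 53 — meets.
  Stage 1 carried; the burden shifts to the company.
Stage 2 (company, the preponderance of the evidence, weight is at least 53): (c) 50 < 53 — fails.
  Stage 2 not carried; the company fails its burden.
The union prevails.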